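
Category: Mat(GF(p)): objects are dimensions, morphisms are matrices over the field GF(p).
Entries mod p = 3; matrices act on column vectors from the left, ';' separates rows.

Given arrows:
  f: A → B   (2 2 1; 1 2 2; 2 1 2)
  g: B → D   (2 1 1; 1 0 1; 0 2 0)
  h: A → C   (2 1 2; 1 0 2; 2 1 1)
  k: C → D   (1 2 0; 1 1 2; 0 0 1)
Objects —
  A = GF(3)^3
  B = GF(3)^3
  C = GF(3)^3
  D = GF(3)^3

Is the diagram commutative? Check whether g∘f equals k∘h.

Answer: COMMUTES

Work:
Path 1 = f;g:
  e0=⟨1,0,0⟩ f→⟨2,1,2⟩ g→⟨1,1,2⟩
  e1=⟨0,1,0⟩ f→⟨2,2,1⟩ g→⟨1,0,1⟩
  e2=⟨0,0,1⟩ f→⟨1,2,2⟩ g→⟨0,0,1⟩
  result₁ = (1 1 0; 1 0 0; 2 1 1)
Path 2 = h;k:
  e0=⟨1,0,0⟩ h→⟨2,1,2⟩ k→⟨1,1,2⟩
  e1=⟨0,1,0⟩ h→⟨1,0,1⟩ k→⟨1,0,1⟩
  e2=⟨0,0,1⟩ h→⟨2,2,1⟩ k→⟨0,0,1⟩
  result₂ = (1 1 0; 1 0 0; 2 1 1)
Equal? equal; square commutes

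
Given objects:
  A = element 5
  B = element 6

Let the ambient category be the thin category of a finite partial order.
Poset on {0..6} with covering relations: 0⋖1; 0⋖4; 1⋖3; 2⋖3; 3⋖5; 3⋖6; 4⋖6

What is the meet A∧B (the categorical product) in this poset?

Answer: A∧B = 3

Derivation:
Common predecessors of 5,6: {0,1,2,3}
  0 ⊑ 3
  1 ⊑ 3
  2 ⊑ 3
  3 ⊑ 3
glb = 3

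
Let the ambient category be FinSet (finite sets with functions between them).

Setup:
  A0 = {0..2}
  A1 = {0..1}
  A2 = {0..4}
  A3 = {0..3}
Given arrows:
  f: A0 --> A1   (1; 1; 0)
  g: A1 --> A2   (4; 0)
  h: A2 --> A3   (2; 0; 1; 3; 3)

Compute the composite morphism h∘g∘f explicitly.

Answer: (2; 2; 3)

Derivation:
  0 f-->1 g-->0 h-->2
  1 f-->1 g-->0 h-->2
  2 f-->0 g-->4 h-->3
⟦path⟧: (2; 2; 3)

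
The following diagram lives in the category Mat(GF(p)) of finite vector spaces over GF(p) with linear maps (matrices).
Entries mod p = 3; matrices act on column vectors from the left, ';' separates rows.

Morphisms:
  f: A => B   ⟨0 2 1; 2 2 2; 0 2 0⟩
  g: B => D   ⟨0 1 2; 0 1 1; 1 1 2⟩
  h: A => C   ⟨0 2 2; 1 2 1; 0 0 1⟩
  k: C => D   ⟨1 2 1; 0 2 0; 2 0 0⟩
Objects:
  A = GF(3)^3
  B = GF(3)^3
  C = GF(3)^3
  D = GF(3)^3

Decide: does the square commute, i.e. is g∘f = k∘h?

Along f;g (path 1):
  e0=(1,0,0) f=>(0,2,0) g=>(2,2,2)
  e1=(0,1,0) f=>(2,2,2) g=>(0,1,2)
  e2=(0,0,1) f=>(1,2,0) g=>(2,2,0)
  result₁ = ⟨2 0 2; 2 1 2; 2 2 0⟩
Along h;k (path 2):
  e0=(1,0,0) h=>(0,1,0) k=>(2,2,0)
  e1=(0,1,0) h=>(2,2,0) k=>(0,1,1)
  e2=(0,0,1) h=>(2,1,1) k=>(2,2,1)
  result₂ = ⟨2 0 2; 2 1 2; 0 1 1⟩
Equal? differ; not commutative

Answer: DOES NOT COMMUTE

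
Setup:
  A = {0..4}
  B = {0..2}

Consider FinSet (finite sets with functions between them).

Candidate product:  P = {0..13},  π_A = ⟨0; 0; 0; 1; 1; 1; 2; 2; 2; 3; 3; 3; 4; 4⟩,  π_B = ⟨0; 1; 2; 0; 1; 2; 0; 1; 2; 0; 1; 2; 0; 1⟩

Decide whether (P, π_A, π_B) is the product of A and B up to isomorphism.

Answer: NOT A VALID PRODUCT — |P|=14 ≠ |A|·|B|=15

Work:
|A|·|B| = 5·3 = 15;  |P| = 14
  → cardinalities differ; no bijection possible.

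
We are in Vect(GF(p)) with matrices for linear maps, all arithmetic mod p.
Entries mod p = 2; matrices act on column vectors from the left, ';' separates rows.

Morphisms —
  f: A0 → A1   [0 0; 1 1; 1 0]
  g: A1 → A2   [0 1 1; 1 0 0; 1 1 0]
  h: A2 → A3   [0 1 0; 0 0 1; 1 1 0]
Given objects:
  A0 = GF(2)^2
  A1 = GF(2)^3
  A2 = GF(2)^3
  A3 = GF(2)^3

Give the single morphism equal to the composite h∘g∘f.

  e0=(1,0) f→(0,1,1) g→(0,0,1) h→(0,1,0)
  e1=(0,1) f→(0,1,0) g→(1,0,1) h→(0,1,1)
composite: [0 0; 1 1; 0 1]

Answer: [0 0; 1 1; 0 1]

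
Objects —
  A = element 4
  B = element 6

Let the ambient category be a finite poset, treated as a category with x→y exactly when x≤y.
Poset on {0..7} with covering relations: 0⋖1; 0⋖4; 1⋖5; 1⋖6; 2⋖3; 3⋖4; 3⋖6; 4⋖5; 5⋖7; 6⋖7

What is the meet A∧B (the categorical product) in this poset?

Answer: NO MEET EXISTS

Work:
{x : x<=A ∧ x<=B} = {0,2,3}  (A=4, B=6)
  maximal lower bounds 0 and 3 are incomparable: neither 0<=3 nor 3<=0
→ no greatest lower bound exists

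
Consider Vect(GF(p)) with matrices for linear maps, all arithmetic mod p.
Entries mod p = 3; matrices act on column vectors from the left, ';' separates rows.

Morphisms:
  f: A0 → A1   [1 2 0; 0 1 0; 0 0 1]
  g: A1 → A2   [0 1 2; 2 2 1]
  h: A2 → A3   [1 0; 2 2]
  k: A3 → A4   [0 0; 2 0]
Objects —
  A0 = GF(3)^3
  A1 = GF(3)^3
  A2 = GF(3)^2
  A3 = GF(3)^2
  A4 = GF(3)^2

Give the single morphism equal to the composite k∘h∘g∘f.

Answer: [0 0 0; 0 2 1]

Trace:
  e0=(1,0,0) f→(1,0,0) g→(0,2) h→(0,1) k→(0,0)
  e1=(0,1,0) f→(2,1,0) g→(1,0) h→(1,2) k→(0,2)
  e2=(0,0,1) f→(0,0,1) g→(2,1) h→(2,0) k→(0,1)
result: [0 0 0; 0 2 1]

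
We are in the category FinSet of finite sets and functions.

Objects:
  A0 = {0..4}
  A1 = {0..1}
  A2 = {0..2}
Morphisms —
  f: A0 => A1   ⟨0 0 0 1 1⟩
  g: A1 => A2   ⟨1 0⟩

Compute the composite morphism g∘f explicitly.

Answer: ⟨1 1 1 0 0⟩

Work:
  0 f=>0 g=>1
  1 f=>0 g=>1
  2 f=>0 g=>1
  3 f=>1 g=>0
  4 f=>1 g=>0
⟦path⟧: ⟨1 1 1 0 0⟩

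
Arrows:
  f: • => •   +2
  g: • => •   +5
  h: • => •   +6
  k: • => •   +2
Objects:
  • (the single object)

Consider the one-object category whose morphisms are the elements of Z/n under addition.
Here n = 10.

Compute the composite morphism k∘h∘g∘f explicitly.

  0 +2≡2 +5≡7 +6≡3 +2≡5  (mod 10)
result: +5

Answer: +5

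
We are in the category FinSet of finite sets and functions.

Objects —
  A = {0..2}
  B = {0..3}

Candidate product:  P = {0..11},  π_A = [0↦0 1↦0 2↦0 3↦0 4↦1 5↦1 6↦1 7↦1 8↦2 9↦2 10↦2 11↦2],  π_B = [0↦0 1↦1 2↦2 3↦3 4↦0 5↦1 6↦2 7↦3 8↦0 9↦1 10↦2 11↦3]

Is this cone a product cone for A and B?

|A|·|B| = 3·4 = 12;  |P| = 12
Check the pairing map k ↦ (π_A(k), π_B(k)):
  0 ↦ (0,0)
  1 ↦ (0,1)
  2 ↦ (0,2)
  3 ↦ (0,3)
  4 ↦ (1,0)
  5 ↦ (1,1)
  6 ↦ (1,2)
  7 ↦ (1,3)
  8 ↦ (2,0)
  9 ↦ (2,1)
  10 ↦ (2,2)
  11 ↦ (2,3)
distinct pairs in image: 12 / 12 needed
  → bijection onto A×B; projections well-typed.

Answer: VALID PRODUCT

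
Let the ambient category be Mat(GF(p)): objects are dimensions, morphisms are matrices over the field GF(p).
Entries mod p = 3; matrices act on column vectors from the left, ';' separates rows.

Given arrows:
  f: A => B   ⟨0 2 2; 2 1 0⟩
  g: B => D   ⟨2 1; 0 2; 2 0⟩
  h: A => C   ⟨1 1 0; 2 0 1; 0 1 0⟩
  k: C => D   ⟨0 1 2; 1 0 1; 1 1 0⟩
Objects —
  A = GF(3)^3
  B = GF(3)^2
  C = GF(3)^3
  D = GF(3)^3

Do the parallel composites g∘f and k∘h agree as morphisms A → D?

Answer: COMMUTES

Work:
Path 1 = f;g:
  e0=[1,0,0] f=>[0,2] g=>[2,1,0]
  e1=[0,1,0] f=>[2,1] g=>[2,2,1]
  e2=[0,0,1] f=>[2,0] g=>[1,0,1]
  composite₁ = ⟨2 2 1; 1 2 0; 0 1 1⟩
Path 2 = h;k:
  e0=[1,0,0] h=>[1,2,0] k=>[2,1,0]
  e1=[0,1,0] h=>[1,0,1] k=>[2,2,1]
  e2=[0,0,1] h=>[0,1,0] k=>[1,0,1]
  composite₂ = ⟨2 2 1; 1 2 0; 0 1 1⟩
Equal? equal; square commutes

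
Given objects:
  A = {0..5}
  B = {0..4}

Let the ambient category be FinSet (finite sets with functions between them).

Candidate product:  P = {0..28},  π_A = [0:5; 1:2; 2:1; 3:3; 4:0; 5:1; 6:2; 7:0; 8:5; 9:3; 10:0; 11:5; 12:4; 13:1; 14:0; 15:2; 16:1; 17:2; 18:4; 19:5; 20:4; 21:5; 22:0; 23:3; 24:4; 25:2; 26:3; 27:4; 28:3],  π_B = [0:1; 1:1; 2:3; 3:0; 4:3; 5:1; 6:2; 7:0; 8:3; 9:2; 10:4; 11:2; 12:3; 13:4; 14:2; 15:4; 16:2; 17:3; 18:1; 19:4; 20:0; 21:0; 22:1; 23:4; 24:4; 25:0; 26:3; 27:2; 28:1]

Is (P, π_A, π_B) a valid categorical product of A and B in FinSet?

Answer: NOT A VALID PRODUCT — |P|=29 ≠ |A|·|B|=30

Trace:
|A|·|B| = 6·5 = 30;  |P| = 29
  → cardinalities differ; no bijection possible.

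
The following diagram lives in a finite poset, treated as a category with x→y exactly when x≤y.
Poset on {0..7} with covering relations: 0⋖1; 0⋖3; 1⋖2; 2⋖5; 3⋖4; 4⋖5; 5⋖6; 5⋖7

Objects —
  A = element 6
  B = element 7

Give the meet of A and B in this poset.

{x : x<=A ∧ x<=B} = {0,1,2,3,4,5}  (A=6, B=7)
  0 <= 5
  1 <= 5
  2 <= 5
  3 <= 5
  4 <= 5
  5 <= 5
glb = 5

Answer: A∧B = 5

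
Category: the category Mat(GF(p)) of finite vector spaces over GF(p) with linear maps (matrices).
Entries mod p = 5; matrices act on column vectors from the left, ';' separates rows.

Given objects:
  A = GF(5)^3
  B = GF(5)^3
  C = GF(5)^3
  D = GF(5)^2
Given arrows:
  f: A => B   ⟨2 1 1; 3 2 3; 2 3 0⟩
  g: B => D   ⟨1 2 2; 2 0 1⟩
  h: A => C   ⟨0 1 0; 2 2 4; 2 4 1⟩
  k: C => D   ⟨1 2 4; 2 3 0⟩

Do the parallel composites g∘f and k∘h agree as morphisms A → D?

Answer: DOES NOT COMMUTE

Derivation:
Along f;g (path 1):
  e0=(1,0,0) f=>(2,3,2) g=>(2,1)
  e1=(0,1,0) f=>(1,2,3) g=>(1,0)
  e2=(0,0,1) f=>(1,3,0) g=>(2,2)
  result₁ = ⟨2 1 2; 1 0 2⟩
Along h;k (path 2):
  e0=(1,0,0) h=>(0,2,2) k=>(2,1)
  e1=(0,1,0) h=>(1,2,4) k=>(1,3)
  e2=(0,0,1) h=>(0,4,1) k=>(2,2)
  result₂ = ⟨2 1 2; 1 3 2⟩
Equal? differ; not commutative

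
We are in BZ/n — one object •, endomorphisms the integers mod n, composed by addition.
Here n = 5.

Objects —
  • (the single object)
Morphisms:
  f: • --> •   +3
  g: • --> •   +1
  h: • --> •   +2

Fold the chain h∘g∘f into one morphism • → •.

  0 +3≡3 +1≡4 +2≡1  (mod 5)
composite: +1

Answer: +1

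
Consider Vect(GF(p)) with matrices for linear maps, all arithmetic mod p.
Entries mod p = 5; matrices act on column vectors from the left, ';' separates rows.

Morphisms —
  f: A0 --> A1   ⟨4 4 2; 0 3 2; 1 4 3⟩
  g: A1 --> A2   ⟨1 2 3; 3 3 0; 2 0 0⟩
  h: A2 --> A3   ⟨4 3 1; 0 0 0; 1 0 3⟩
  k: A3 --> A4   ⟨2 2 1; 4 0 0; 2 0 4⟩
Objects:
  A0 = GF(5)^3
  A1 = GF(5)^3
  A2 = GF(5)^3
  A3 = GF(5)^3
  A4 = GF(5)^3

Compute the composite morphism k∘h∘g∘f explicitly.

  e0=[1,0,0] f-->[4,0,1] g-->[2,2,3] h-->[2,0,1] k-->[0,3,3]
  e1=[0,1,0] f-->[4,3,4] g-->[2,1,3] h-->[4,0,1] k-->[4,1,2]
  e2=[0,0,1] f-->[2,2,3] g-->[0,2,4] h-->[0,0,2] k-->[2,0,3]
result: ⟨0 4 2; 3 1 0; 3 2 3⟩

Answer: ⟨0 4 2; 3 1 0; 3 2 3⟩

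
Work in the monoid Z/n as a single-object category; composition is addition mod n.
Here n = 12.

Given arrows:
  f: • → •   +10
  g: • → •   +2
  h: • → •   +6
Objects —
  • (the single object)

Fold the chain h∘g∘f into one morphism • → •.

  0 +10≡10 +2≡0 +6≡6  (mod 12)
composite: +6

Answer: +6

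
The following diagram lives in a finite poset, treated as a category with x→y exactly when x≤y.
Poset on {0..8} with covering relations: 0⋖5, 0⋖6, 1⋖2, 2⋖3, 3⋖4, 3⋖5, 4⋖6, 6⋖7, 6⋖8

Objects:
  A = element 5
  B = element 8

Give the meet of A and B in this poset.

Answer: NO MEET EXISTS

Work:
{x : x<=A ∧ x<=B} = {0,1,2,3}  (A=5, B=8)
  maximal lower bounds 0 and 3 are incomparable: neither 0<=3 nor 3<=0
→ no greatest lower bound exists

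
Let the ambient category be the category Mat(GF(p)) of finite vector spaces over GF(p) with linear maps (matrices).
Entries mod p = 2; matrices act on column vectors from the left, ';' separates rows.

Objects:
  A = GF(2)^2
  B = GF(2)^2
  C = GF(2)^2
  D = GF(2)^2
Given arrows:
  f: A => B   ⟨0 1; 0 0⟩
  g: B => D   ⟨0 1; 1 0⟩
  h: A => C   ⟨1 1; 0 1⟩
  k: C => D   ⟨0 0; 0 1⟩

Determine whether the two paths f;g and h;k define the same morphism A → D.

1) trace f;g:
  e0=[1,0] f=>[0,0] g=>[0,0]
  e1=[0,1] f=>[1,0] g=>[0,1]
  result₁ = ⟨0 0; 0 1⟩
2) trace h;k:
  e0=[1,0] h=>[1,0] k=>[0,0]
  e1=[0,1] h=>[1,1] k=>[0,1]
  result₂ = ⟨0 0; 0 1⟩
Equal? YES — commutes

Answer: COMMUTES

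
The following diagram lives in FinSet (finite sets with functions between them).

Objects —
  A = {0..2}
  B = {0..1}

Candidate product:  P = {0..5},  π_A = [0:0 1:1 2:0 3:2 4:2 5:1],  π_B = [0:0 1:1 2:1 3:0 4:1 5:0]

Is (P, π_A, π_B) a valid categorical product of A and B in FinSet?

Answer: VALID PRODUCT

Work:
|A|·|B| = 3·2 = 6;  |P| = 6
Check the pairing map k ↦ (π_A(k), π_B(k)):
  0 : (0,0)
  1 : (1,1)
  2 : (0,1)
  3 : (2,0)
  4 : (2,1)
  5 : (1,0)
distinct pairs in image: 6 / 6 needed
  → bijection onto A×B; projections well-typed.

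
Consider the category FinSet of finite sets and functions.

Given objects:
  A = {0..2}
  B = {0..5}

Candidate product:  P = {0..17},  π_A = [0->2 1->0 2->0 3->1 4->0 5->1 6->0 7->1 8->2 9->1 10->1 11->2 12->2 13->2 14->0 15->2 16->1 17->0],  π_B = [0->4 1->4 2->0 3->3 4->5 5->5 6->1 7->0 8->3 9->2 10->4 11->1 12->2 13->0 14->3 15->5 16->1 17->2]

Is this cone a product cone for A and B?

Answer: VALID PRODUCT

Trace:
|A|·|B| = 3·6 = 18;  |P| = 18
Check the pairing map k ↦ (π_A(k), π_B(k)):
  0 -> (2,4)
  1 -> (0,4)
  2 -> (0,0)
  3 -> (1,3)
  4 -> (0,5)
  5 -> (1,5)
  6 -> (0,1)
  7 -> (1,0)
  8 -> (2,3)
  9 -> (1,2)
  10 -> (1,4)
  11 -> (2,1)
  12 -> (2,2)
  13 -> (2,0)
  14 -> (0,3)
  15 -> (2,5)
  16 -> (1,1)
  17 -> (0,2)
distinct pairs in image: 18 / 18 needed
  → bijection onto A×B; projections well-typed.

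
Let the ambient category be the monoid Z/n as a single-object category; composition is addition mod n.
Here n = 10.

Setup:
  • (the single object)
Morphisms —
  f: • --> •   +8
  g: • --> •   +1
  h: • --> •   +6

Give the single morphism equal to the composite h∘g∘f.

Answer: +5

Derivation:
  0 +8≡8 +1≡9 +6≡5  (mod 10)
composite: +5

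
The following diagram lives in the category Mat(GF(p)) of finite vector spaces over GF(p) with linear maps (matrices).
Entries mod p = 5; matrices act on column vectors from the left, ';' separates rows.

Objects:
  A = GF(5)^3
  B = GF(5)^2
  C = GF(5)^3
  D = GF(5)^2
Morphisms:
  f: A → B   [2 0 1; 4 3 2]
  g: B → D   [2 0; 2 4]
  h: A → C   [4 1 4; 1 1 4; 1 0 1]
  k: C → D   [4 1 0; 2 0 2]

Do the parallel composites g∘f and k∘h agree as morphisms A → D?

1) trace f;g:
  e0=(1,0,0) f→(2,4) g→(4,0)
  e1=(0,1,0) f→(0,3) g→(0,2)
  e2=(0,0,1) f→(1,2) g→(2,0)
  ⟦path⟧₁ = [4 0 2; 0 2 0]
2) trace h;k:
  e0=(1,0,0) h→(4,1,1) k→(2,0)
  e1=(0,1,0) h→(1,1,0) k→(0,2)
  e2=(0,0,1) h→(4,4,1) k→(0,0)
  ⟦path⟧₂ = [2 0 0; 0 2 0]
Equal? distinct morphisms ✗

Answer: DOES NOT COMMUTE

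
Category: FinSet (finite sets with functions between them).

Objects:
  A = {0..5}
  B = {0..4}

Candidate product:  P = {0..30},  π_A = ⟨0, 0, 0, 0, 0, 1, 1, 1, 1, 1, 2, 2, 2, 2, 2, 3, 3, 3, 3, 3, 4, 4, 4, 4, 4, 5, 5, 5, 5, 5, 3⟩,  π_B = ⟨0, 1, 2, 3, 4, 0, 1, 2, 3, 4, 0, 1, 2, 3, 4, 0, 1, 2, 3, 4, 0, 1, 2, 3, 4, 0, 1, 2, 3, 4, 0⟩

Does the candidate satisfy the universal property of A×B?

Answer: NOT A VALID PRODUCT — |P|=31 ≠ |A|·|B|=30

Trace:
|A|·|B| = 6·5 = 30;  |P| = 31
  → cardinalities differ; no bijection possible.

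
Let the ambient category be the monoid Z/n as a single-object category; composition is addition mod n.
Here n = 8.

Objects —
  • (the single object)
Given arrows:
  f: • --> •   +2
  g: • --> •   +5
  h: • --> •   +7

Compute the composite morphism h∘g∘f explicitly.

Answer: +6

Derivation:
  0 +2≡2 +5≡7 +7≡6  (mod 8)
composite: +6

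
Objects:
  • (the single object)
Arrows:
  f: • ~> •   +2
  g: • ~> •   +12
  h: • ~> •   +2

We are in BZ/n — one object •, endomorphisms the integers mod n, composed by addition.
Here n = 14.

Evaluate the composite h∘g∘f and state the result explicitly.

Answer: +2

Trace:
  0 +2≡2 +12≡0 +2≡2  (mod 14)
composite: +2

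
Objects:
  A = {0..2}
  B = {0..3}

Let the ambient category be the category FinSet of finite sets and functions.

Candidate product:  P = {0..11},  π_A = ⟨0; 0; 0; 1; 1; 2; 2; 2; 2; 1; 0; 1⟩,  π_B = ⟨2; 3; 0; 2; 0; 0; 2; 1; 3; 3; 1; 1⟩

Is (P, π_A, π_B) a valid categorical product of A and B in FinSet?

Answer: VALID PRODUCT

Derivation:
|A|·|B| = 3·4 = 12;  |P| = 12
Check the pairing map k ↦ (π_A(k), π_B(k)):
  0 : (0,2)
  1 : (0,3)
  2 : (0,0)
  3 : (1,2)
  4 : (1,0)
  5 : (2,0)
  6 : (2,2)
  7 : (2,1)
  8 : (2,3)
  9 : (1,3)
  10 : (0,1)
  11 : (1,1)
distinct pairs in image: 12 / 12 needed
  → bijection onto A×B; projections well-typed.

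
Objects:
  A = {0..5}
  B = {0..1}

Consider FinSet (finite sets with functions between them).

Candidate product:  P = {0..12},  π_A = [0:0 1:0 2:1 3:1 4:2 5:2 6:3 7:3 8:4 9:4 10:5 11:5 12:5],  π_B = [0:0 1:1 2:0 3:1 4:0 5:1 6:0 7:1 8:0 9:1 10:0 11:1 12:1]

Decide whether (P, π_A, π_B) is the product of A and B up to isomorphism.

Answer: NOT A VALID PRODUCT — |P|=13 ≠ |A|·|B|=12

Trace:
|A|·|B| = 6·2 = 12;  |P| = 13
  → cardinalities differ; no bijection possible.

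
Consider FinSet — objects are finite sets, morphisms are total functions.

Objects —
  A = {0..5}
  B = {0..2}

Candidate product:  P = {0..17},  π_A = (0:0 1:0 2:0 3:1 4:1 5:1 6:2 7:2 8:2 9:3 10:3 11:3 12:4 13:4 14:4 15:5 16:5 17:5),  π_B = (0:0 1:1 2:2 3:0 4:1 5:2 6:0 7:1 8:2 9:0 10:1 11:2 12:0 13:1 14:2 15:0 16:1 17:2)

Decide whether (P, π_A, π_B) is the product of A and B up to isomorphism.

|A|·|B| = 6·3 = 18;  |P| = 18
Check the pairing map k ↦ (π_A(k), π_B(k)):
  0 : (0,0)
  1 : (0,1)
  2 : (0,2)
  3 : (1,0)
  4 : (1,1)
  5 : (1,2)
  6 : (2,0)
  7 : (2,1)
  8 : (2,2)
  9 : (3,0)
  10 : (3,1)
  11 : (3,2)
  12 : (4,0)
  13 : (4,1)
  14 : (4,2)
  15 : (5,0)
  16 : (5,1)
  17 : (5,2)
distinct pairs in image: 18 / 18 needed
  → bijection onto A×B; projections well-typed.

Answer: VALID PRODUCT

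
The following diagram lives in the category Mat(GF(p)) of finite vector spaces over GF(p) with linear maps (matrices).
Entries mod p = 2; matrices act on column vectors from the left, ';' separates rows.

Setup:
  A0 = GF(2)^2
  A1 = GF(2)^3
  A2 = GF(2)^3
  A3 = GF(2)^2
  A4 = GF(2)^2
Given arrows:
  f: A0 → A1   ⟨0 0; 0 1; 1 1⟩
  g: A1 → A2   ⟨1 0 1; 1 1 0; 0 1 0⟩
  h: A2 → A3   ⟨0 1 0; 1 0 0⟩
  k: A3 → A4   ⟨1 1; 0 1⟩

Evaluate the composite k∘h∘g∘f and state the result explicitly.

  e0=⟨1,0⟩ f→⟨0,0,1⟩ g→⟨1,0,0⟩ h→⟨0,1⟩ k→⟨1,1⟩
  e1=⟨0,1⟩ f→⟨0,1,1⟩ g→⟨1,1,1⟩ h→⟨1,1⟩ k→⟨0,1⟩
composite: ⟨1 0; 1 1⟩

Answer: ⟨1 0; 1 1⟩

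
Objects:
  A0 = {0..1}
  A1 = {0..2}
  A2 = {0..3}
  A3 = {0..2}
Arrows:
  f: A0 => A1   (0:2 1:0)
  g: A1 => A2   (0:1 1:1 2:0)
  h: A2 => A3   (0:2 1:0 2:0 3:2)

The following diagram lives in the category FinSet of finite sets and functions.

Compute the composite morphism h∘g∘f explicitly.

  0 f=>2 g=>0 h=>2
  1 f=>0 g=>1 h=>0
composite: (0:2 1:0)

Answer: (0:2 1:0)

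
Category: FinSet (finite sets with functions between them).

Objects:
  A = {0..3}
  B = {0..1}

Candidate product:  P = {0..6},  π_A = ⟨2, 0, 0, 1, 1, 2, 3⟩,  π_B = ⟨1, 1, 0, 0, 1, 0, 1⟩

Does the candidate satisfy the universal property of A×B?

|A|·|B| = 4·2 = 8;  |P| = 7
  → cardinalities differ; no bijection possible.

Answer: NOT A VALID PRODUCT — |P|=7 ≠ |A|·|B|=8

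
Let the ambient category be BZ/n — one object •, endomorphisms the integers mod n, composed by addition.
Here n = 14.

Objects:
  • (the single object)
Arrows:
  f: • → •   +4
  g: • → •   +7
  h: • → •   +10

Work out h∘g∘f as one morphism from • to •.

Answer: +7

Derivation:
  0 +4≡4 +7≡11 +10≡7  (mod 14)
composite: +7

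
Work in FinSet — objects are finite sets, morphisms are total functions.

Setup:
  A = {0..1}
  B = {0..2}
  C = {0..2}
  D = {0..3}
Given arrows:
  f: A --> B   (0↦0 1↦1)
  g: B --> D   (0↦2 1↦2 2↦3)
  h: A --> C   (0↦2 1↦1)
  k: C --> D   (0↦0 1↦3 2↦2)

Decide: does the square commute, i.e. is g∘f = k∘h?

Along f;g (path 1):
  0 f-->0 g-->2
  1 f-->1 g-->2
  composite₁ = (0↦2 1↦2)
Along h;k (path 2):
  0 h-->2 k-->2
  1 h-->1 k-->3
  composite₂ = (0↦2 1↦3)
Equal? distinct morphisms ✗

Answer: DOES NOT COMMUTE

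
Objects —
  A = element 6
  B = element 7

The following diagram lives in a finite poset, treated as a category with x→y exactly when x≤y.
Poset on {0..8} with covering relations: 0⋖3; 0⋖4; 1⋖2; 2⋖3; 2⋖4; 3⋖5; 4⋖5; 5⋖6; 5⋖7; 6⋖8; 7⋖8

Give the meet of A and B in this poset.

Answer: A∧B = 5

Derivation:
{x : x<=A ∧ x<=B} = {0,1,2,3,4,5}  (A=6, B=7)
  0 <= 5
  1 <= 5
  2 <= 5
  3 <= 5
  4 <= 5
  5 <= 5
glb = 5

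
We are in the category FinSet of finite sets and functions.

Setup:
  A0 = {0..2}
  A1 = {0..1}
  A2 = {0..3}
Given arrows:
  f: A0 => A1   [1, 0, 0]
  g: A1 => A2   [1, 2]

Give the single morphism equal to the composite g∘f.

Answer: [2, 1, 1]

Derivation:
  0 f=>1 g=>2
  1 f=>0 g=>1
  2 f=>0 g=>1
⟦path⟧: [2, 1, 1]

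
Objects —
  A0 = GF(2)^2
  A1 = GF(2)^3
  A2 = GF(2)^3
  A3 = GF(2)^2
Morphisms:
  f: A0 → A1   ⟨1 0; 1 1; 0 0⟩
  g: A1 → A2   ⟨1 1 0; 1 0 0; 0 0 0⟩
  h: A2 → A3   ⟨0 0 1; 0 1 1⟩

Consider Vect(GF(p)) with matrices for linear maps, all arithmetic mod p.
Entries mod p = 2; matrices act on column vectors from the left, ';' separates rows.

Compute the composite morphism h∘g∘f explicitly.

Answer: ⟨0 0; 1 0⟩

Derivation:
  e0=⟨1,0⟩ f→⟨1,1,0⟩ g→⟨0,1,0⟩ h→⟨0,1⟩
  e1=⟨0,1⟩ f→⟨0,1,0⟩ g→⟨1,0,0⟩ h→⟨0,0⟩
⟦path⟧: ⟨0 0; 1 0⟩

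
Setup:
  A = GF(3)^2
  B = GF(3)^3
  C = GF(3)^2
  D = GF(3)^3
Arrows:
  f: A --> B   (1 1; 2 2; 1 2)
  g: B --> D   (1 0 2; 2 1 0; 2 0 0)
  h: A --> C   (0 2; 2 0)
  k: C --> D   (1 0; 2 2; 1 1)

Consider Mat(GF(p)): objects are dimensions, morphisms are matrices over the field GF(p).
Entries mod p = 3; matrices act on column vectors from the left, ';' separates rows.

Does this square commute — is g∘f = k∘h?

Path 1 = f;g:
  e0=(1,0) f-->(1,2,1) g-->(0,1,2)
  e1=(0,1) f-->(1,2,2) g-->(2,1,2)
  composite₁ = (0 2; 1 1; 2 2)
Path 2 = h;k:
  e0=(1,0) h-->(0,2) k-->(0,1,2)
  e1=(0,1) h-->(2,0) k-->(2,1,2)
  composite₂ = (0 2; 1 1; 2 2)
Equal? YES — commutes

Answer: COMMUTES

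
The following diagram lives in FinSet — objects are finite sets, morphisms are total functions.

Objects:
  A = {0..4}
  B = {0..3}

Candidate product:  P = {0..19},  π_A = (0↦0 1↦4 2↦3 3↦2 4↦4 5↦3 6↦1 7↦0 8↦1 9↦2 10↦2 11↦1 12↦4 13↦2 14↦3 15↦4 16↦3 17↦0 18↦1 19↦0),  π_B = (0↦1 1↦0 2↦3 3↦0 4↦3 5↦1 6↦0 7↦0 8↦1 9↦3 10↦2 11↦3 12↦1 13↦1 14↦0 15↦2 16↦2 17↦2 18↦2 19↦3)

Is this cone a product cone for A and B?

|A|·|B| = 5·4 = 20;  |P| = 20
Check the pairing map k ↦ (π_A(k), π_B(k)):
  0 ↦ (0,1)
  1 ↦ (4,0)
  2 ↦ (3,3)
  3 ↦ (2,0)
  4 ↦ (4,3)
  5 ↦ (3,1)
  6 ↦ (1,0)
  7 ↦ (0,0)
  8 ↦ (1,1)
  9 ↦ (2,3)
  10 ↦ (2,2)
  11 ↦ (1,3)
  12 ↦ (4,1)
  13 ↦ (2,1)
  14 ↦ (3,0)
  15 ↦ (4,2)
  16 ↦ (3,2)
  17 ↦ (0,2)
  18 ↦ (1,2)
  19 ↦ (0,3)
distinct pairs in image: 20 / 20 needed
  → bijection onto A×B; projections well-typed.

Answer: VALID PRODUCT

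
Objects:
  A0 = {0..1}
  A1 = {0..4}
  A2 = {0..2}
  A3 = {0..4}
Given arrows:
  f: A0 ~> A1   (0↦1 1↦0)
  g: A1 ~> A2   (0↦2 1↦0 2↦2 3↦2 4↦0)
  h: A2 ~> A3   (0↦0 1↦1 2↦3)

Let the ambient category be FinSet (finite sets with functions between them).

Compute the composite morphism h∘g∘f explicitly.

Answer: (0↦0 1↦3)

Trace:
  0 f~>1 g~>0 h~>0
  1 f~>0 g~>2 h~>3
⟦path⟧: (0↦0 1↦3)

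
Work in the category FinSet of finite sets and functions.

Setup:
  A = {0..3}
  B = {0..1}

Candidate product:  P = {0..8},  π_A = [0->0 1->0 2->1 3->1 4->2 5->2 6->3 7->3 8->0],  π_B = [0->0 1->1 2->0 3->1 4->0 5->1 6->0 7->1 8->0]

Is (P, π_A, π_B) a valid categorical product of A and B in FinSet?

|A|·|B| = 4·2 = 8;  |P| = 9
  → cardinalities differ; no bijection possible.

Answer: NOT A VALID PRODUCT — |P|=9 ≠ |A|·|B|=8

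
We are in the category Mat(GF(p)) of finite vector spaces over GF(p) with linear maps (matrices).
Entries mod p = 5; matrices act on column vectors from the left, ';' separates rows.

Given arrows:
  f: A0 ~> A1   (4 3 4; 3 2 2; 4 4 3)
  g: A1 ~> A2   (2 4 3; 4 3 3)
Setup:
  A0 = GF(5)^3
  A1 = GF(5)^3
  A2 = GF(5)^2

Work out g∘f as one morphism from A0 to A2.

Answer: (2 1 0; 2 0 1)

Trace:
  e0=[1,0,0] f~>[4,3,4] g~>[2,2]
  e1=[0,1,0] f~>[3,2,4] g~>[1,0]
  e2=[0,0,1] f~>[4,2,3] g~>[0,1]
⟦path⟧: (2 1 0; 2 0 1)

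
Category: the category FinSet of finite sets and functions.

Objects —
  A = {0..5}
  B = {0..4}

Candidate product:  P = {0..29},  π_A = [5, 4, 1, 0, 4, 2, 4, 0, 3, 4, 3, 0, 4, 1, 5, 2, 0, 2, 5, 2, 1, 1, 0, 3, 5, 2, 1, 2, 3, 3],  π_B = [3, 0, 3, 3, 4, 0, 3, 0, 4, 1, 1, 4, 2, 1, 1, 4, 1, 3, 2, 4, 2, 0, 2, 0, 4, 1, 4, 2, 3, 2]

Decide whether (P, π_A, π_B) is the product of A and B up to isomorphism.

Answer: NOT A VALID PRODUCT — duplicate pair at indices 15,19

Work:
|A|·|B| = 6·5 = 30;  |P| = 30
Check the pairing map k ↦ (π_A(k), π_B(k)):
  0 -> (5,3)
  1 -> (4,0)
  2 -> (1,3)
  3 -> (0,3)
  4 -> (4,4)
  5 -> (2,0)
  6 -> (4,3)
  7 -> (0,0)
  8 -> (3,4)
  9 -> (4,1)
  10 -> (3,1)
  11 -> (0,4)
  12 -> (4,2)
  13 -> (1,1)
  14 -> (5,1)
  15 -> (2,4)
  16 -> (0,1)
  17 -> (2,3)
  18 -> (5,2)
  19 -> (2,4)  ✗ repeats pair of k=15
  20 -> (1,2)
  21 -> (1,0)
  22 -> (0,2)
  23 -> (3,0)
  24 -> (5,4)
  25 -> (2,1)
  26 -> (1,4)
  27 -> (2,2)
  28 -> (3,3)
  29 -> (3,2)
distinct pairs in image: 29 / 30 needed
  → (2,4) hit at k=15 and k=19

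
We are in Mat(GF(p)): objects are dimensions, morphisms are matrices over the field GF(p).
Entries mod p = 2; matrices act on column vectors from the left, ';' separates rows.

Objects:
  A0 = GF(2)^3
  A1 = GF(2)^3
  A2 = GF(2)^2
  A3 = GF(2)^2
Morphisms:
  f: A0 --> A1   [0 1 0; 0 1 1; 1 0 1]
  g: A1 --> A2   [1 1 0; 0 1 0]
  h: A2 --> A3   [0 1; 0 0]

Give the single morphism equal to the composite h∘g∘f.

  e0=[1,0,0] f-->[0,0,1] g-->[0,0] h-->[0,0]
  e1=[0,1,0] f-->[1,1,0] g-->[0,1] h-->[1,0]
  e2=[0,0,1] f-->[0,1,1] g-->[1,1] h-->[1,0]
result: [0 1 1; 0 0 0]

Answer: [0 1 1; 0 0 0]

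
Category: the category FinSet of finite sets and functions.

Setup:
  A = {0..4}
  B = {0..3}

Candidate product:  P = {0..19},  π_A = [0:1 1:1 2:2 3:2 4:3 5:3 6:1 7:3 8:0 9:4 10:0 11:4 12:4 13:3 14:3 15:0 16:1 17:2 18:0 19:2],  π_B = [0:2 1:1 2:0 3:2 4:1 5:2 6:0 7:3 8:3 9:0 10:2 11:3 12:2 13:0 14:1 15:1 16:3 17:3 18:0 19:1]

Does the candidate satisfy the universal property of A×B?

Answer: NOT A VALID PRODUCT — duplicate pair at indices 4,14

Work:
|A|·|B| = 5·4 = 20;  |P| = 20
Check the pairing map k ↦ (π_A(k), π_B(k)):
  0 : (1,2)
  1 : (1,1)
  2 : (2,0)
  3 : (2,2)
  4 : (3,1)
  5 : (3,2)
  6 : (1,0)
  7 : (3,3)
  8 : (0,3)
  9 : (4,0)
  10 : (0,2)
  11 : (4,3)
  12 : (4,2)
  13 : (3,0)
  14 : (3,1)  ✗ repeats pair of k=4
  15 : (0,1)
  16 : (1,3)
  17 : (2,3)
  18 : (0,0)
  19 : (2,1)
distinct pairs in image: 19 / 20 needed
  → (3,1) hit at k=4 and k=14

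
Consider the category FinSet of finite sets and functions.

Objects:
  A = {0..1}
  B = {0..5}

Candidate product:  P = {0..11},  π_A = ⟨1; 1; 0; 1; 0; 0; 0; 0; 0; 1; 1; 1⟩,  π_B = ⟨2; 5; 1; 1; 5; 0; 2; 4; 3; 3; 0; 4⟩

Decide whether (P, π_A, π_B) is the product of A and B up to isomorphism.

|A|·|B| = 2·6 = 12;  |P| = 12
Check the pairing map k ↦ (π_A(k), π_B(k)):
  0 ↦ (1,2)
  1 ↦ (1,5)
  2 ↦ (0,1)
  3 ↦ (1,1)
  4 ↦ (0,5)
  5 ↦ (0,0)
  6 ↦ (0,2)
  7 ↦ (0,4)
  8 ↦ (0,3)
  9 ↦ (1,3)
  10 ↦ (1,0)
  11 ↦ (1,4)
distinct pairs in image: 12 / 12 needed
  → bijection onto A×B; projections well-typed.

Answer: VALID PRODUCT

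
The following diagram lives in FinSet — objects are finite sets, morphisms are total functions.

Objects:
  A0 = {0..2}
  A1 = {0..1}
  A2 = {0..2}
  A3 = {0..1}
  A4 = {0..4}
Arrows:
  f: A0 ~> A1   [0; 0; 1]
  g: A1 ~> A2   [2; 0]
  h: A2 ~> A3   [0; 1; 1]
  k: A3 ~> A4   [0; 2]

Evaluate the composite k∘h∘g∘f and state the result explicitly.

Answer: [2; 2; 0]

Derivation:
  0 f~>0 g~>2 h~>1 k~>2
  1 f~>0 g~>2 h~>1 k~>2
  2 f~>1 g~>0 h~>0 k~>0
⟦path⟧: [2; 2; 0]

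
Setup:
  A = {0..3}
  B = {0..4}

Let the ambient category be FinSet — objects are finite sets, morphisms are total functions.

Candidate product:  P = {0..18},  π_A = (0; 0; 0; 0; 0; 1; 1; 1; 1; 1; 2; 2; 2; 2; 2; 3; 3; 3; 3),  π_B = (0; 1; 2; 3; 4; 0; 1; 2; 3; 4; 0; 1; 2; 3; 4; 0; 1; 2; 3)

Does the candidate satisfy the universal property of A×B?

|A|·|B| = 4·5 = 20;  |P| = 19
  → cardinalities differ; no bijection possible.

Answer: NOT A VALID PRODUCT — |P|=19 ≠ |A|·|B|=20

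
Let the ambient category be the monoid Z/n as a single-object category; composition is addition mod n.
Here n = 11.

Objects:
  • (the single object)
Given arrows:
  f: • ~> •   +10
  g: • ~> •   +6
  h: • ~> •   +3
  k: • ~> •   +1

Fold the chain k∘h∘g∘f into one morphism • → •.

  0 +10≡10 +6≡5 +3≡8 +1≡9  (mod 11)
composite: +9

Answer: +9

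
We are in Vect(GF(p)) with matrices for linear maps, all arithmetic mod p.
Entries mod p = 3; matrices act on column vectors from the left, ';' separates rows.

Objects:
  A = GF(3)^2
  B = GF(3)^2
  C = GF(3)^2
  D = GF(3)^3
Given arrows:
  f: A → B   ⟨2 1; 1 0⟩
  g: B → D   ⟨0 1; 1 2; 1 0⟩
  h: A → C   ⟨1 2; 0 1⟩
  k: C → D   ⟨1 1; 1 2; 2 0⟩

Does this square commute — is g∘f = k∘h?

Answer: COMMUTES

Trace:
1) trace f;g:
  e0=[1,0] f→[2,1] g→[1,1,2]
  e1=[0,1] f→[1,0] g→[0,1,1]
  composite₁ = ⟨1 0; 1 1; 2 1⟩
2) trace h;k:
  e0=[1,0] h→[1,0] k→[1,1,2]
  e1=[0,1] h→[2,1] k→[0,1,1]
  composite₂ = ⟨1 0; 1 1; 2 1⟩
Equal? YES — commutes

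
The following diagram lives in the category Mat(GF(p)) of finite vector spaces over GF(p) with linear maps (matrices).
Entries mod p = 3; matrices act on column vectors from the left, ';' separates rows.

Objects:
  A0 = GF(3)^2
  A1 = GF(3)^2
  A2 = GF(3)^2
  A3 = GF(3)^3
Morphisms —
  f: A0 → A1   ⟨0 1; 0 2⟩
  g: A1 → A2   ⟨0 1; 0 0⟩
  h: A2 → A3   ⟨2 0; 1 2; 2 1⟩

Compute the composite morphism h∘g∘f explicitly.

Answer: ⟨0 1; 0 2; 0 1⟩

Work:
  e0=(1,0) f→(0,0) g→(0,0) h→(0,0,0)
  e1=(0,1) f→(1,2) g→(2,0) h→(1,2,1)
composite: ⟨0 1; 0 2; 0 1⟩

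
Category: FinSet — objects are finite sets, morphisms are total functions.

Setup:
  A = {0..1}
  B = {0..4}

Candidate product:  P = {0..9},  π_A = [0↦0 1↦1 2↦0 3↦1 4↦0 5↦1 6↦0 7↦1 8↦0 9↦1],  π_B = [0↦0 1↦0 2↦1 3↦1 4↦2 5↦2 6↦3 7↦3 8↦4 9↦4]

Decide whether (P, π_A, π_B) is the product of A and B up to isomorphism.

|A|·|B| = 2·5 = 10;  |P| = 10
Check the pairing map k ↦ (π_A(k), π_B(k)):
  0 ↦ (0,0)
  1 ↦ (1,0)
  2 ↦ (0,1)
  3 ↦ (1,1)
  4 ↦ (0,2)
  5 ↦ (1,2)
  6 ↦ (0,3)
  7 ↦ (1,3)
  8 ↦ (0,4)
  9 ↦ (1,4)
distinct pairs in image: 10 / 10 needed
  → bijection onto A×B; projections well-typed.

Answer: VALID PRODUCT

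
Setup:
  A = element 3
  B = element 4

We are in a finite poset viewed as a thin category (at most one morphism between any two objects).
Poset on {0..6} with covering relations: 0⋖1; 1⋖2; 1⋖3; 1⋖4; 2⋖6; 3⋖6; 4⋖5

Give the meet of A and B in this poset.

Answer: A∧B = 1

Work:
Lower bounds of A=3 and B=4: {0,1}
  0 ≤ 1
  1 ≤ 1
glb = 1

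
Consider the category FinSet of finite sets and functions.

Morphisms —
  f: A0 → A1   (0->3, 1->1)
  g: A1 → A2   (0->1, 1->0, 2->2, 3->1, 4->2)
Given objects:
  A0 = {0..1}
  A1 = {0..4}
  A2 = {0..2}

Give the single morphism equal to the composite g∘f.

  0 f→3 g→1
  1 f→1 g→0
composite: (0->1, 1->0)

Answer: (0->1, 1->0)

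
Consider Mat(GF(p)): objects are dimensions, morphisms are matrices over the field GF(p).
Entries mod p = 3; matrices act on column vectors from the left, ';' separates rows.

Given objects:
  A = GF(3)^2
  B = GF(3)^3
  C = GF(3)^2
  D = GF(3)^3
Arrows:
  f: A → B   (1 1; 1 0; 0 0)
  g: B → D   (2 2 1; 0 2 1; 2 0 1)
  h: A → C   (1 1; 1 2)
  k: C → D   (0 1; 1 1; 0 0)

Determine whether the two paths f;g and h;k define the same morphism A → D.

Answer: DOES NOT COMMUTE

Derivation:
Along f;g (path 1):
  e0=(1,0) f→(1,1,0) g→(1,2,2)
  e1=(0,1) f→(1,0,0) g→(2,0,2)
  result₁ = (1 2; 2 0; 2 2)
Along h;k (path 2):
  e0=(1,0) h→(1,1) k→(1,2,0)
  e1=(0,1) h→(1,2) k→(2,0,0)
  result₂ = (1 2; 2 0; 0 0)
Equal? NO — does not commute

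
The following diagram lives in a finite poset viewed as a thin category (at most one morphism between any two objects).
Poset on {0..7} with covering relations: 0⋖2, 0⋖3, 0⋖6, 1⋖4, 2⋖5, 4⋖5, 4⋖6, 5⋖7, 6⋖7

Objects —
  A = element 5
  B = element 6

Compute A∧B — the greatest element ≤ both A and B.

Common predecessors of 5,6: {0,1,4}
  maximal lower bounds 0 and 4 are incomparable: neither 0⊑4 nor 4⊑0
→ no greatest lower bound exists

Answer: NO MEET EXISTS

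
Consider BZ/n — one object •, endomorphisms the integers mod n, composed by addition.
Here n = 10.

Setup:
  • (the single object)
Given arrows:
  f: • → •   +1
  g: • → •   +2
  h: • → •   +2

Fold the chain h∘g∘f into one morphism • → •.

Answer: +5

Trace:
  0 +1≡1 +2≡3 +2≡5  (mod 10)
result: +5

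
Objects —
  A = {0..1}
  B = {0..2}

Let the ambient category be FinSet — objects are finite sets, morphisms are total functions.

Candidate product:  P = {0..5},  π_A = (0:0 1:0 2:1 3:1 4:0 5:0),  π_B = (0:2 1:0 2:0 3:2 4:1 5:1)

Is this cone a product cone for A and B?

|A|·|B| = 2·3 = 6;  |P| = 6
Check the pairing map k ↦ (π_A(k), π_B(k)):
  0 : (0,2)
  1 : (0,0)
  2 : (1,0)
  3 : (1,2)
  4 : (0,1)
  5 : (0,1)  ✗ repeats pair of k=4
distinct pairs in image: 5 / 6 needed
  → (0,1) hit at k=4 and k=5

Answer: NOT A VALID PRODUCT — duplicate pair at indices 5,4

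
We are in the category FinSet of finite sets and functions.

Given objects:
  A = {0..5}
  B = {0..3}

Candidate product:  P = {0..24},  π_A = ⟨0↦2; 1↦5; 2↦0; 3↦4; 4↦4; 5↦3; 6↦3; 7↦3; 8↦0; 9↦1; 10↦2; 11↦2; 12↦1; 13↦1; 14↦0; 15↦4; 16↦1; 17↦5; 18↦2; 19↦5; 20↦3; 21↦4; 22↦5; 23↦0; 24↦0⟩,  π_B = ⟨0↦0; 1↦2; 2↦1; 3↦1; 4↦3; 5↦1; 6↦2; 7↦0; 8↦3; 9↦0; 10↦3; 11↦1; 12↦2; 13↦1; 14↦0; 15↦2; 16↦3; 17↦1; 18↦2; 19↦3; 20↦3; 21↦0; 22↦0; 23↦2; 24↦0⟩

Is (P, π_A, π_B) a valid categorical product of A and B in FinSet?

|A|·|B| = 6·4 = 24;  |P| = 25
  → cardinalities differ; no bijection possible.

Answer: NOT A VALID PRODUCT — |P|=25 ≠ |A|·|B|=24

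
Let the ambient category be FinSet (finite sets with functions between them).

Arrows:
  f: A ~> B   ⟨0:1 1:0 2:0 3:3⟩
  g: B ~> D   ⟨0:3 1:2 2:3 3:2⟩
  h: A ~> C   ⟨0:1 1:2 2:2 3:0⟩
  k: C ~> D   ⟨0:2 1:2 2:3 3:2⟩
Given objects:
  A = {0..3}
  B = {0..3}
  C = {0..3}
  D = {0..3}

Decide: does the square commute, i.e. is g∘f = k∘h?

Along f;g (path 1):
  0 f~>1 g~>2
  1 f~>0 g~>3
  2 f~>0 g~>3
  3 f~>3 g~>2
  result₁ = ⟨0:2 1:3 2:3 3:2⟩
Along h;k (path 2):
  0 h~>1 k~>2
  1 h~>2 k~>3
  2 h~>2 k~>3
  3 h~>0 k~>2
  result₂ = ⟨0:2 1:3 2:3 3:2⟩
Equal? YES — commutes

Answer: COMMUTES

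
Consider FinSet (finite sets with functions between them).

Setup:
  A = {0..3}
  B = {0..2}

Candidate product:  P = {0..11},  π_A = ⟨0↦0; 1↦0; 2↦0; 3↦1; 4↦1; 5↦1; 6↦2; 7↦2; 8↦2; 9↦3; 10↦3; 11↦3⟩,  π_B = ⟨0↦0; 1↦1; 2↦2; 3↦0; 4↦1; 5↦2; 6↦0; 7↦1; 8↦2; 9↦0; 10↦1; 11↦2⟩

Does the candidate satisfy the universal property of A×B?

|A|·|B| = 4·3 = 12;  |P| = 12
Check the pairing map k ↦ (π_A(k), π_B(k)):
  0 ↦ (0,0)
  1 ↦ (0,1)
  2 ↦ (0,2)
  3 ↦ (1,0)
  4 ↦ (1,1)
  5 ↦ (1,2)
  6 ↦ (2,0)
  7 ↦ (2,1)
  8 ↦ (2,2)
  9 ↦ (3,0)
  10 ↦ (3,1)
  11 ↦ (3,2)
distinct pairs in image: 12 / 12 needed
  → bijection onto A×B; projections well-typed.

Answer: VALID PRODUCT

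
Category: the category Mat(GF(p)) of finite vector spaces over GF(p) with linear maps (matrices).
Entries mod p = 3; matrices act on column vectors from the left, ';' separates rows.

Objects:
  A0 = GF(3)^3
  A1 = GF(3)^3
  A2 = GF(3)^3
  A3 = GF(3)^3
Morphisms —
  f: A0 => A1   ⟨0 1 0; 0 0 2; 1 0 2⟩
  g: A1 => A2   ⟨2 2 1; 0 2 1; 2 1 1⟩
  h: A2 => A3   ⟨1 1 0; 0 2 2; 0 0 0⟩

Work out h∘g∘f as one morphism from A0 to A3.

Answer: ⟨2 2 0; 1 1 2; 0 0 0⟩

Work:
  e0=⟨1,0,0⟩ f=>⟨0,0,1⟩ g=>⟨1,1,1⟩ h=>⟨2,1,0⟩
  e1=⟨0,1,0⟩ f=>⟨1,0,0⟩ g=>⟨2,0,2⟩ h=>⟨2,1,0⟩
  e2=⟨0,0,1⟩ f=>⟨0,2,2⟩ g=>⟨0,0,1⟩ h=>⟨0,2,0⟩
result: ⟨2 2 0; 1 1 2; 0 0 0⟩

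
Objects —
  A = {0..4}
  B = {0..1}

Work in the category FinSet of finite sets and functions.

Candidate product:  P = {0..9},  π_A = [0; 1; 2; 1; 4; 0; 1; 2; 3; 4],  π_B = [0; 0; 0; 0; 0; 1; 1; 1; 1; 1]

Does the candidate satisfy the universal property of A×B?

Answer: NOT A VALID PRODUCT — duplicate pair at indices 1,3

Derivation:
|A|·|B| = 5·2 = 10;  |P| = 10
Check the pairing map k ↦ (π_A(k), π_B(k)):
  0 -> (0,0)
  1 -> (1,0)
  2 -> (2,0)
  3 -> (1,0)  ✗ repeats pair of k=1
  4 -> (4,0)
  5 -> (0,1)
  6 -> (1,1)
  7 -> (2,1)
  8 -> (3,1)
  9 -> (4,1)
distinct pairs in image: 9 / 10 needed
  → (1,0) hit at k=1 and k=3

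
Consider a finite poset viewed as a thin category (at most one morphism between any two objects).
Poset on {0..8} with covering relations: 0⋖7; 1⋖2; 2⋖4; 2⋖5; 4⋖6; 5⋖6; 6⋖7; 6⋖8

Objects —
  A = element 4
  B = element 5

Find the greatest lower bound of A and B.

Answer: A∧B = 2

Trace:
Lower bounds of A=4 and B=5: {1,2}
  1 ⊑ 2
  2 ⊑ 2
glb = 2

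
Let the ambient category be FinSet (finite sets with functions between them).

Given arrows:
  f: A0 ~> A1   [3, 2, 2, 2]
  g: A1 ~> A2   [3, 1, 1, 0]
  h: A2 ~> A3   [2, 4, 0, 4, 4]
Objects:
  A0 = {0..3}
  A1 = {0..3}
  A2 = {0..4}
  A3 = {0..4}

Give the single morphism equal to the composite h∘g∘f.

Answer: [2, 4, 4, 4]

Trace:
  0 f~>3 g~>0 h~>2
  1 f~>2 g~>1 h~>4
  2 f~>2 g~>1 h~>4
  3 f~>2 g~>1 h~>4
composite: [2, 4, 4, 4]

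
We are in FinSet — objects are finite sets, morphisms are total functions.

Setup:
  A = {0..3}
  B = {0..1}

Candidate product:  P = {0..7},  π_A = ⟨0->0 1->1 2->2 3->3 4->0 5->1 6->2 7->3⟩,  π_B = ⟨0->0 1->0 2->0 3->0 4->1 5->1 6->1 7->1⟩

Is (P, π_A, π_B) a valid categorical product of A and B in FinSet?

|A|·|B| = 4·2 = 8;  |P| = 8
Check the pairing map k ↦ (π_A(k), π_B(k)):
  0 -> (0,0)
  1 -> (1,0)
  2 -> (2,0)
  3 -> (3,0)
  4 -> (0,1)
  5 -> (1,1)
  6 -> (2,1)
  7 -> (3,1)
distinct pairs in image: 8 / 8 needed
  → bijection onto A×B; projections well-typed.

Answer: VALID PRODUCT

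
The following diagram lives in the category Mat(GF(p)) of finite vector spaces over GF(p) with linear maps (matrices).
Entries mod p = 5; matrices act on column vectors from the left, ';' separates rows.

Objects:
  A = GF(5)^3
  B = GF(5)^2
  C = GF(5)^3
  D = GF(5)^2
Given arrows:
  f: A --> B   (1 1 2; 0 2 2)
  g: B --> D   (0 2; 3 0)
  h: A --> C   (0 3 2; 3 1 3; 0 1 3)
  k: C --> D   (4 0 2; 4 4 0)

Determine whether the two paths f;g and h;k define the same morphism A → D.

Along f;g (path 1):
  e0=[1,0,0] f-->[1,0] g-->[0,3]
  e1=[0,1,0] f-->[1,2] g-->[4,3]
  e2=[0,0,1] f-->[2,2] g-->[4,1]
  composite₁ = (0 4 4; 3 3 1)
Along h;k (path 2):
  e0=[1,0,0] h-->[0,3,0] k-->[0,2]
  e1=[0,1,0] h-->[3,1,1] k-->[4,1]
  e2=[0,0,1] h-->[2,3,3] k-->[4,0]
  composite₂ = (0 4 4; 2 1 0)
Equal? distinct morphisms ✗

Answer: DOES NOT COMMUTE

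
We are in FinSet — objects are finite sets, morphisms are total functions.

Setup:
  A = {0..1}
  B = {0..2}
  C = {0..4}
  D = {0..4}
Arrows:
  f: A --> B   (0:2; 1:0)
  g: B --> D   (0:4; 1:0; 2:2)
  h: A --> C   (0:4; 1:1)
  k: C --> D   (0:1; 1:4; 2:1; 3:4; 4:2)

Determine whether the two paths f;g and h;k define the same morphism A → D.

Answer: COMMUTES

Trace:
Path 1 = f;g:
  0 f-->2 g-->2
  1 f-->0 g-->4
  composite₁ = (0:2; 1:4)
Path 2 = h;k:
  0 h-->4 k-->2
  1 h-->1 k-->4
  composite₂ = (0:2; 1:4)
Equal? equal; square commutes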